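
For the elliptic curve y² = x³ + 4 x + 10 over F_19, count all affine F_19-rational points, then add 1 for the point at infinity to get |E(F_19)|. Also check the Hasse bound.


Affine points = {(2, 8), (2, 11), (3, 7), (3, 12), (7, 1), (7, 18), (10, 9), (10, 10), (11, 6), (11, 13), (12, 0), (13, 6), (13, 13), (14, 6), (14, 13), (15, 5), (15, 14), (16, 3), (16, 16), (18, 9), (18, 10)}; affine count = 21; |E(F_19)| = 22.

Discriminant check: Δ ∝ 4a³ + 27b² = 4·4³ + 27·10² = 4·64 + 27·100 ≡ 11 (mod 19). Nonzero ⇒ E is nonsingular.
For each x ∈ F_19, compute rhs = x³ + 4·x + 10 mod 19, then count y ∈ F_19 with y² ≡ rhs.
  x = 0: rhs = 10, matching y values: none (0 points).
  x = 1: rhs = 15, matching y values: none (0 points).
  x = 2: rhs = 7, matching y values: 8, 11 (2 points).
  x = 3: rhs = 11, matching y values: 7, 12 (2 points).
  x = 4: rhs = 14, matching y values: none (0 points).
  x = 5: rhs = 3, matching y values: none (0 points).
  x = 6: rhs = 3, matching y values: none (0 points).
  x = 7: rhs = 1, matching y values: 1, 18 (2 points).
  x = 8: rhs = 3, matching y values: none (0 points).
  x = 9: rhs = 15, matching y values: none (0 points).
  x = 10: rhs = 5, matching y values: 9, 10 (2 points).
  x = 11: rhs = 17, matching y values: 6, 13 (2 points).
  x = 12: rhs = 0, matching y values: 0 (1 points).
  x = 13: rhs = 17, matching y values: 6, 13 (2 points).
  x = 14: rhs = 17, matching y values: 6, 13 (2 points).
  x = 15: rhs = 6, matching y values: 5, 14 (2 points).
  x = 16: rhs = 9, matching y values: 3, 16 (2 points).
  x = 17: rhs = 13, matching y values: none (0 points).
  x = 18: rhs = 5, matching y values: 9, 10 (2 points).
Total affine count: 21.
Full point count |E(F_19)| = 21 + 1 = 22.
Hasse bound: |22 − (19+1)| = |2| = 2 ≤ 2√19 ≈ 8.7178 ✓.


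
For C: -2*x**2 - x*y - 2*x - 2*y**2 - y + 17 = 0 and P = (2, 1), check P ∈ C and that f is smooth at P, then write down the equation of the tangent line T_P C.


Tangent line at P: -11*x - 7*y + 29 = 0.

Step 1: f(2, 1) = 0, so P lies on C.
Step 2: partial derivatives
  f_x(x, y) = -4*x - y - 2, f_y(x, y) = -x - 4*y - 1.
  f_x(P) = -11, f_y(P) = -7 (gradient nonzero, so P is smooth).
Step 3: tangent line at P: -11·(x − 2) + -7·(y − 1) = 0.
Expanding: -11*x - 7*y + 29 = 0.


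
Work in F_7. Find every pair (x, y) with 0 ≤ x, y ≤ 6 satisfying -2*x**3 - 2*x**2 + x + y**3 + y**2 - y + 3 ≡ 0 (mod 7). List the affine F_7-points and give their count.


Affine F_7-points: {(1, 0), (2, 3), (2, 5), (3, 2), (4, 4), (5, 3), (5, 5), (6, 3), (6, 5)}; count = 9.

For each of the 49 pairs (x, y) ∈ F_7², evaluate f(x, y) mod 7. Record the zeros.
  x = 0: [0↦3, 1↦4, 2↦6, 3↦1, 4↦2, 5↦1, 6↦4]  zeros at y ∈ ∅
  x = 1: [0↦0, 1↦1, 2↦3, 3↦5, 4↦6, 5↦5, 6↦1]  zeros at y ∈ {0}
  x = 2: [0↦2, 1↦3, 2↦5, 3↦0, 4↦1, 5↦0, 6↦3]  zeros at y ∈ {3, 5}
  x = 3: [0↦4, 1↦5, 2↦0, 3↦2, 4↦3, 5↦2, 6↦5]  zeros at y ∈ {2}
  x = 4: [0↦1, 1↦2, 2↦4, 3↦6, 4↦0, 5↦6, 6↦2]  zeros at y ∈ {4}
  x = 5: [0↦2, 1↦3, 2↦5, 3↦0, 4↦1, 5↦0, 6↦3]  zeros at y ∈ {3, 5}
  x = 6: [0↦2, 1↦3, 2↦5, 3↦0, 4↦1, 5↦0, 6↦3]  zeros at y ∈ {3, 5}
Collecting zeros: affine points = {(1, 0), (2, 3), (2, 5), (3, 2), (4, 4), (5, 3), (5, 5), (6, 3), (6, 5)}.
Total count |C(F_7)_aff| = 9.


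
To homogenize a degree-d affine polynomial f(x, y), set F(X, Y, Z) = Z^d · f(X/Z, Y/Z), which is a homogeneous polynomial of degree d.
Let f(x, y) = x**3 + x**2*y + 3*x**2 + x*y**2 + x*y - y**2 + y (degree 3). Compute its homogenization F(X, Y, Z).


F(X, Y, Z) = X**3 + X**2*Y + 3*X**2*Z + X*Y**2 + X*Y*Z - Y**2*Z + Y*Z**2

deg(f) = 3.
Substitute x = X/Z, y = Y/Z into f, then multiply by Z^3.
  monomial 1·x^3·y^0 ↦ 1·X^3·Y^0·Z^0.
  monomial 1·x^2·y^1 ↦ 1·X^2·Y^1·Z^0.
  monomial 3·x^2·y^0 ↦ 3·X^2·Y^0·Z^1.
  monomial 1·x^1·y^2 ↦ 1·X^1·Y^2·Z^0.
  monomial 1·x^1·y^1 ↦ 1·X^1·Y^1·Z^1.
  monomial -1·x^0·y^2 ↦ -1·X^0·Y^2·Z^1.
  monomial 1·x^0·y^1 ↦ 1·X^0·Y^1·Z^2.
Collecting: F(X, Y, Z) = X**3 + X**2*Y + 3*X**2*Z + X*Y**2 + X*Y*Z - Y**2*Z + Y*Z**2.


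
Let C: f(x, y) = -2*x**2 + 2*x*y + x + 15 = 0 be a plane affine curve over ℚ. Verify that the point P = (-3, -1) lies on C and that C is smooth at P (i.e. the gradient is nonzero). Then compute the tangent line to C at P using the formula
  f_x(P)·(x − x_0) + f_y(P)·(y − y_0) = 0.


Tangent line at P: 11*x - 6*y + 27 = 0.

Step 1: f(-3, -1) = 0, so P lies on C.
Step 2: partial derivatives
  f_x(x, y) = -4*x + 2*y + 1, f_y(x, y) = 2*x.
  f_x(P) = 11, f_y(P) = -6 (gradient nonzero, so P is smooth).
Step 3: tangent line at P: 11·(x − -3) + -6·(y − -1) = 0.
Expanding: 11*x - 6*y + 27 = 0.


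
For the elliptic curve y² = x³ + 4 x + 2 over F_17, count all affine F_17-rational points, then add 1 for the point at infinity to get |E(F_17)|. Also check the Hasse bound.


Affine points = {(0, 6), (0, 11), (2, 1), (2, 16), (6, 2), (6, 15), (7, 4), (7, 13), (8, 6), (8, 11), (9, 6), (9, 11), (11, 0)}; affine count = 13; |E(F_17)| = 14.

Discriminant check: Δ ∝ 4a³ + 27b² = 4·4³ + 27·2² = 4·64 + 27·4 ≡ 7 (mod 17). Nonzero ⇒ E is nonsingular.
For each x ∈ F_17, compute rhs = x³ + 4·x + 2 mod 17, then count y ∈ F_17 with y² ≡ rhs.
  x = 0: rhs = 2, matching y values: 6, 11 (2 points).
  x = 1: rhs = 7, matching y values: none (0 points).
  x = 2: rhs = 1, matching y values: 1, 16 (2 points).
  x = 3: rhs = 7, matching y values: none (0 points).
  x = 4: rhs = 14, matching y values: none (0 points).
  x = 5: rhs = 11, matching y values: none (0 points).
  x = 6: rhs = 4, matching y values: 2, 15 (2 points).
  x = 7: rhs = 16, matching y values: 4, 13 (2 points).
  x = 8: rhs = 2, matching y values: 6, 11 (2 points).
  x = 9: rhs = 2, matching y values: 6, 11 (2 points).
  x = 10: rhs = 5, matching y values: none (0 points).
  x = 11: rhs = 0, matching y values: 0 (1 points).
  x = 12: rhs = 10, matching y values: none (0 points).
  x = 13: rhs = 7, matching y values: none (0 points).
  x = 14: rhs = 14, matching y values: none (0 points).
  x = 15: rhs = 3, matching y values: none (0 points).
  x = 16: rhs = 14, matching y values: none (0 points).
Total affine count: 13.
Full point count |E(F_17)| = 13 + 1 = 14.
Hasse bound: |14 − (17+1)| = |-4| = 4 ≤ 2√17 ≈ 8.2462 ✓.


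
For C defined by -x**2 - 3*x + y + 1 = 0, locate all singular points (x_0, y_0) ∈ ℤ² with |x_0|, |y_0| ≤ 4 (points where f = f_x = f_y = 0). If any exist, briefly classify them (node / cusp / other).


No singular points in the scanned grid; C is smooth there.

Compute partial derivatives:
  f_x = -2*x - 3.
  f_y = 1.
f_y = 1 is a nonzero constant, so f_y never vanishes: no point (x, y) can satisfy f = f_x = f_y = 0. In particular no (x, y) ∈ {−4, ..., 4}² is singular; the curve is smooth.


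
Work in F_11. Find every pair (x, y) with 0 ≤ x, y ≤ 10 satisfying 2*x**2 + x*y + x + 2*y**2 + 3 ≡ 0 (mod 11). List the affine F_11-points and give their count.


Affine F_11-points: {(0, 2), (0, 9), (3, 7), (3, 8), (4, 2), (4, 7), (5, 4), (5, 10), (6, 9), (6, 10), (9, 4), (9, 8)}; count = 12.

For each of the 121 pairs (x, y) ∈ F_11², evaluate f(x, y) mod 11. Record the zeros.
  x = 0: [0↦3, 1↦5, 2↦0, 3↦10, 4↦2, 5↦9, 6↦9, 7↦2, 8↦10, 9↦0, 10↦5]  zeros at y ∈ {2, 9}
  x = 1: [0↦6, 1↦9, 2↦5, 3↦5, 4↦9, 5↦6, 6↦7, 7↦1, 8↦10, 9↦1, 10↦7]  zeros at y ∈ ∅
  x = 2: [0↦2, 1↦6, 2↦3, 3↦4, 4↦9, 5↦7, 6↦9, 7↦4, 8↦3, 9↦6, 10↦2]  zeros at y ∈ ∅
  x = 3: [0↦2, 1↦7, 2↦5, 3↦7, 4↦2, 5↦1, 6↦4, 7↦0, 8↦0, 9↦4, 10↦1]  zeros at y ∈ {7, 8}
  x = 4: [0↦6, 1↦1, 2↦0, 3↦3, 4↦10, 5↦10, 6↦3, 7↦0, 8↦1, 9↦6, 10↦4]  zeros at y ∈ {2, 7}
  x = 5: [0↦3, 1↦10, 2↦10, 3↦3, 4↦0, 5↦1, 6↦6, 7↦4, 8↦6, 9↦1, 10↦0]  zeros at y ∈ {4, 10}
  x = 6: [0↦4, 1↦1, 2↦2, 3↦7, 4↦5, 5↦7, 6↦2, 7↦1, 8↦4, 9↦0, 10↦0]  zeros at y ∈ {9, 10}
  x = 7: [0↦9, 1↦7, 2↦9, 3↦4, 4↦3, 5↦6, 6↦2, 7↦2, 8↦6, 9↦3, 10↦4]  zeros at y ∈ ∅
  x = 8: [0↦7, 1↦6, 2↦9, 3↦5, 4↦5, 5↦9, 6↦6, 7↦7, 8↦1, 9↦10, 10↦1]  zeros at y ∈ ∅
  x = 9: [0↦9, 1↦9, 2↦2, 3↦10, 4↦0, 5↦5, 6↦3, 7↦5, 8↦0, 9↦10, 10↦2]  zeros at y ∈ {4, 8}
  x = 10: [0↦4, 1↦5, 2↦10, 3↦8, 4↦10, 5↦5, 6↦4, 7↦7, 8↦3, 9↦3, 10↦7]  zeros at y ∈ ∅
Collecting zeros: affine points = {(0, 2), (0, 9), (3, 7), (3, 8), (4, 2), (4, 7), (5, 4), (5, 10), (6, 9), (6, 10), (9, 4), (9, 8)}.
Total count |C(F_11)_aff| = 12.


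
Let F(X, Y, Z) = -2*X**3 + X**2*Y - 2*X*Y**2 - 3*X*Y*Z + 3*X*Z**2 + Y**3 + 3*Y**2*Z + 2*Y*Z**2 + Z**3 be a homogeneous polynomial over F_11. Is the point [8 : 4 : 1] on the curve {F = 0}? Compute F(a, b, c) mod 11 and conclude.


F(8,4,1) ≡ 4 (mod 11); P is NOT on the curve.

Evaluate F(8, 4, 1) term-by-term (mod 11).
  -2*X**3 ↦ -2·512·1·1 = -1024
  X**2*Y ↦ 1·64·4·1 = 256
  -2*X*Y**2 ↦ -2·8·16·1 = -256
  -3*X*Y*Z ↦ -3·8·4·1 = -96
  3*X*Z**2 ↦ 3·8·1·1 = 24
  Y**3 ↦ 1·1·64·1 = 64
  3*Y**2*Z ↦ 3·1·16·1 = 48
  2*Y*Z**2 ↦ 2·1·4·1 = 8
  Z**3 ↦ 1·1·1·1 = 1
Sum: F(8, 4, 1) = (-1024) + (256) + (-256) + (-96) + (24) + (64) + (48) + (8) + (1) = -975.
Reducing mod 11: -975 ≡ 4 (mod 11).
Since F(a, b, c) ≡ 4 ≠ 0 (mod 11), P does NOT lie on the curve.


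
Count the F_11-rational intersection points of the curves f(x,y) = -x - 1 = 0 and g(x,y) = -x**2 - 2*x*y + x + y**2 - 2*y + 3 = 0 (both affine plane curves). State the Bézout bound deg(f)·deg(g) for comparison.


Common zeros: ∅; count = 0; Bézout bound = 2.

deg(f) = 1, deg(g) = 2, so Bézout bound = 2.
Scan x ∈ F_11. For each x, list the y ∈ F_11 with f(x, y) ≡ 0 and those with g(x, y) ≡ 0 (mod 11); the common zeros in that column are the intersection.
  x = 0: f ≡ 0 at y ∈ ∅; g ≡ 0 at y ∈ {4, 9}; common: ∅.
  x = 1: f ≡ 0 at y ∈ ∅; g ≡ 0 at y ∈ {1, 3}; common: ∅.
  x = 2: f ≡ 0 at y ∈ ∅; g ≡ 0 at y ∈ ∅; common: ∅.
  x = 3: f ≡ 0 at y ∈ ∅; g ≡ 0 at y ∈ ∅; common: ∅.
  x = 4: f ≡ 0 at y ∈ ∅; g ≡ 0 at y ∈ {4, 6}; common: ∅.
  x = 5: f ≡ 0 at y ∈ ∅; g ≡ 0 at y ∈ {3, 9}; common: ∅.
  x = 6: f ≡ 0 at y ∈ ∅; g ≡ 0 at y ∈ ∅; common: ∅.
  x = 7: f ≡ 0 at y ∈ ∅; g ≡ 0 at y ∈ {6, 10}; common: ∅.
  x = 8: f ≡ 0 at y ∈ ∅; g ≡ 0 at y ∈ ∅; common: ∅.
  x = 9: f ≡ 0 at y ∈ ∅; g ≡ 0 at y ∈ {1, 8}; common: ∅.
  x = 10: f ≡ 0 at y ∈ {0, 1, 2, 3, 4, 5, 6, 7, 8, 9, 10}; g ≡ 0 at y ∈ ∅; common: ∅.
Collecting: common zeros = ∅, so the count is 0.
Comparison with the Bézout bound: 0 ≤ 2 = deg(f)·deg(g), as expected for curves with no common component (the affine F_11-count falls short of the bound because intersections may lie at infinity, over extension fields, or carry multiplicity).


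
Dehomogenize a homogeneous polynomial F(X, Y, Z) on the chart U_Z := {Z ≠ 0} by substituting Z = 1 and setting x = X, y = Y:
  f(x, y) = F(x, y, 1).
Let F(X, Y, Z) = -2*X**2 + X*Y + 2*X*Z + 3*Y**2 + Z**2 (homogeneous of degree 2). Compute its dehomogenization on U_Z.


f(x, y) = -2*x**2 + x*y + 2*x + 3*y**2 + 1

On U_Z we set Z = 1. Each monomial c·X^i·Y^j·Z^k in F becomes c·x^i·y^j·1^k = c·x^i·y^j.
Substituting Z = 1: F(X, Y, 1) = -2*x**2 + x*y + 2*x + 3*y**2 + 1.
Note: deg(f) ≤ deg(F) = 2; strict inequality happens when F is divisible by Z (lost terms).


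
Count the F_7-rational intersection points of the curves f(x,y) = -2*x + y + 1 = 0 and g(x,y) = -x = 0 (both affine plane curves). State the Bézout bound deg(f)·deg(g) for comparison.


Common zeros: {(0, 6)}; count = 1; Bézout bound = 1.

deg(f) = 1, deg(g) = 1, so Bézout bound = 1.
Scan x ∈ F_7. For each x, list the y ∈ F_7 with f(x, y) ≡ 0 and those with g(x, y) ≡ 0 (mod 7); the common zeros in that column are the intersection.
  x = 0: f ≡ 0 at y ∈ {6}; g ≡ 0 at y ∈ {0, 1, 2, 3, 4, 5, 6}; common: {6}.
  x = 1: f ≡ 0 at y ∈ {1}; g ≡ 0 at y ∈ ∅; common: ∅.
  x = 2: f ≡ 0 at y ∈ {3}; g ≡ 0 at y ∈ ∅; common: ∅.
  x = 3: f ≡ 0 at y ∈ {5}; g ≡ 0 at y ∈ ∅; common: ∅.
  x = 4: f ≡ 0 at y ∈ {0}; g ≡ 0 at y ∈ ∅; common: ∅.
  x = 5: f ≡ 0 at y ∈ {2}; g ≡ 0 at y ∈ ∅; common: ∅.
  x = 6: f ≡ 0 at y ∈ {4}; g ≡ 0 at y ∈ ∅; common: ∅.
Collecting: common zeros = {(0, 6)}, so the count is 1.
Comparison with the Bézout bound: 1 ≤ 1 = deg(f)·deg(g), as expected for curves with no common component (the bound is attained).


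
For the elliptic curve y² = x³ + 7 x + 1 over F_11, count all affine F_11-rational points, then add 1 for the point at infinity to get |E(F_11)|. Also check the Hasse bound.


Affine points = {(0, 1), (0, 10), (1, 3), (1, 8), (2, 1), (2, 10), (3, 4), (3, 7), (4, 4), (4, 7), (9, 1), (9, 10), (10, 2), (10, 9)}; affine count = 14; |E(F_11)| = 15.

Discriminant check: Δ ∝ 4a³ + 27b² = 4·7³ + 27·1² = 4·343 + 27·1 ≡ 2 (mod 11). Nonzero ⇒ E is nonsingular.
For each x ∈ F_11, compute rhs = x³ + 7·x + 1 mod 11, then count y ∈ F_11 with y² ≡ rhs.
  x = 0: rhs = 1, matching y values: 1, 10 (2 points).
  x = 1: rhs = 9, matching y values: 3, 8 (2 points).
  x = 2: rhs = 1, matching y values: 1, 10 (2 points).
  x = 3: rhs = 5, matching y values: 4, 7 (2 points).
  x = 4: rhs = 5, matching y values: 4, 7 (2 points).
  x = 5: rhs = 7, matching y values: none (0 points).
  x = 6: rhs = 6, matching y values: none (0 points).
  x = 7: rhs = 8, matching y values: none (0 points).
  x = 8: rhs = 8, matching y values: none (0 points).
  x = 9: rhs = 1, matching y values: 1, 10 (2 points).
  x = 10: rhs = 4, matching y values: 2, 9 (2 points).
Total affine count: 14.
Full point count |E(F_11)| = 14 + 1 = 15.
Hasse bound: |15 − (11+1)| = |3| = 3 ≤ 2√11 ≈ 6.6332 ✓.


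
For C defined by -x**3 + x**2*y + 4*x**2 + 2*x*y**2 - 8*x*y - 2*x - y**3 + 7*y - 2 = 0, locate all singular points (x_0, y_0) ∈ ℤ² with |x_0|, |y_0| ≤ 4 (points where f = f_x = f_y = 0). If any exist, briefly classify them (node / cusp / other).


Singular points: {(2, 1)}; classification: node.

Compute partial derivatives:
  f_x = -3*x**2 + 2*x*y + 8*x + 2*y**2 - 8*y - 2.
  f_y = x**2 + 4*x*y - 8*x - 3*y**2 + 7.
Scan x_0 ∈ {−4, ..., 4}. For each x_0, f_y(x_0, y) is a polynomial in y; find its integer roots y ∈ {−4, ..., 4}, then test f_x and f at those candidates.
  x = -4: f_y(-4, y) = -3*y**2 - 16*y + 55; no integer root y with |y| ≤ 4.
  x = -3: f_y(-3, y) = -3*y**2 - 12*y + 40; no integer root y with |y| ≤ 4.
  x = -2: f_y(-2, y) = -3*y**2 - 8*y + 27; no integer root y with |y| ≤ 4.
  x = -1: f_y(-1, y) = -3*y**2 - 4*y + 16; no integer root y with |y| ≤ 4.
  x = 0: f_y(0, y) = 7 - 3*y**2; no integer root y with |y| ≤ 4.
  x = 1: f_y(1, y) = -3*y**2 + 4*y; vanishes at y ∈ {0}. (1, 0): f_x = 3 ≠ 0.
  x = 2: f_y(2, y) = -3*y**2 + 8*y - 5; vanishes at y ∈ {1}. (2, 1): f_x = 0, f = 0 — SINGULAR.
  x = 3: f_y(3, y) = -3*y**2 + 12*y - 8; no integer root y with |y| ≤ 4.
  x = 4: f_y(4, y) = -3*y**2 + 16*y - 9; no integer root y with |y| ≤ 4.
Only singular point on the grid: (2, 1).
Classify: substitute x = 2 + u, y = 1 + v and expand: f = -u**3 + u**2*v - u**2 + 2*u*v**2 - v**3 + v**2.
No constant or linear terms (consistent with a singular point). Quadratic part: -u**2 + v**2. Cubic part: -u**3 + u**2*v + 2*u*v**2 - v**3.
The quadratic part v**2 - u**2 = (v − u)(v + u) splits into two distinct linear factors, so there are two distinct tangent lines y − 1 = ±(x − 2) — this is a node (ordinary double point).
Classification: node.


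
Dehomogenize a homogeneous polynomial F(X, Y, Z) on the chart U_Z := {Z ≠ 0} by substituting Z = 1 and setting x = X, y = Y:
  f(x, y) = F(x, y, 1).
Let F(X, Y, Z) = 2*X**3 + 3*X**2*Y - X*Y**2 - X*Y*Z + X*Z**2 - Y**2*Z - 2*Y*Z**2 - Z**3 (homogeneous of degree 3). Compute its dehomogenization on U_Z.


f(x, y) = 2*x**3 + 3*x**2*y - x*y**2 - x*y + x - y**2 - 2*y - 1

On U_Z we set Z = 1. Each monomial c·X^i·Y^j·Z^k in F becomes c·x^i·y^j·1^k = c·x^i·y^j.
Substituting Z = 1: F(X, Y, 1) = 2*x**3 + 3*x**2*y - x*y**2 - x*y + x - y**2 - 2*y - 1.
Note: deg(f) ≤ deg(F) = 3; strict inequality happens when F is divisible by Z (lost terms).


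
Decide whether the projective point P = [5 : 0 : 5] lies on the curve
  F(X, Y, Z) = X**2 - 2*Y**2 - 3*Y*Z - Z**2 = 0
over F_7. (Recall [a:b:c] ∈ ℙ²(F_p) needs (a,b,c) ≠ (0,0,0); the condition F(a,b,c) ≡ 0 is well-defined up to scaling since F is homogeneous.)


F(5,0,5) ≡ 0 (mod 7); P is on the curve.

Evaluate F(5, 0, 5) term-by-term (mod 7).
  X**2 ↦ 1·25·1·1 = 25
  -2*Y**2 ↦ -2·1·0·1 = 0
  -3*Y*Z ↦ -3·1·0·5 = 0
  -Z**2 ↦ -1·1·1·25 = -25
Sum: F(5, 0, 5) = (25) + (0) + (0) + (-25) = 0.
Reducing mod 7: 0 ≡ 0 (mod 7).
Since F(a, b, c) ≡ 0 (mod 7), P lies on the curve.


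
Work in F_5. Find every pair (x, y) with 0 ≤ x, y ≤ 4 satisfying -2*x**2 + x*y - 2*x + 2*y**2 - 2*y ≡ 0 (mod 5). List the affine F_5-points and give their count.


Affine F_5-points: {(0, 0), (0, 1), (2, 1), (2, 4), (4, 0), (4, 4)}; count = 6.

For each of the 25 pairs (x, y) ∈ F_5², evaluate f(x, y) mod 5. Record the zeros.
  x = 0: [0↦0, 1↦0, 2↦4, 3↦2, 4↦4]  zeros at y ∈ {0, 1}
  x = 1: [0↦1, 1↦2, 2↦2, 3↦1, 4↦4]  zeros at y ∈ ∅
  x = 2: [0↦3, 1↦0, 2↦1, 3↦1, 4↦0]  zeros at y ∈ {1, 4}
  x = 3: [0↦1, 1↦4, 2↦1, 3↦2, 4↦2]  zeros at y ∈ ∅
  x = 4: [0↦0, 1↦4, 2↦2, 3↦4, 4↦0]  zeros at y ∈ {0, 4}
Collecting zeros: affine points = {(0, 0), (0, 1), (2, 1), (2, 4), (4, 0), (4, 4)}.
Total count |C(F_5)_aff| = 6.


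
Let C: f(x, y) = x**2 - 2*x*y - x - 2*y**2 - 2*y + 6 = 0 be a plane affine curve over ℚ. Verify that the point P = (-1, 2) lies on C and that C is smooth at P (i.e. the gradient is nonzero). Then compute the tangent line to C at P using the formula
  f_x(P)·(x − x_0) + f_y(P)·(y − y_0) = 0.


Tangent line at P: -7*x - 8*y + 9 = 0.

Step 1: f(-1, 2) = 0, so P lies on C.
Step 2: partial derivatives
  f_x(x, y) = 2*x - 2*y - 1, f_y(x, y) = -2*x - 4*y - 2.
  f_x(P) = -7, f_y(P) = -8 (gradient nonzero, so P is smooth).
Step 3: tangent line at P: -7·(x − -1) + -8·(y − 2) = 0.
Expanding: -7*x - 8*y + 9 = 0.


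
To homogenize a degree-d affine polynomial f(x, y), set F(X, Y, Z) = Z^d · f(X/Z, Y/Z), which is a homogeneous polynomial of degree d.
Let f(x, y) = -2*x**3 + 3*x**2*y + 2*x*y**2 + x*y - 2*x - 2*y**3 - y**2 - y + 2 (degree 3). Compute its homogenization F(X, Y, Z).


F(X, Y, Z) = -2*X**3 + 3*X**2*Y + 2*X*Y**2 + X*Y*Z - 2*X*Z**2 - 2*Y**3 - Y**2*Z - Y*Z**2 + 2*Z**3

deg(f) = 3.
Substitute x = X/Z, y = Y/Z into f, then multiply by Z^3.
  monomial -2·x^3·y^0 ↦ -2·X^3·Y^0·Z^0.
  monomial 3·x^2·y^1 ↦ 3·X^2·Y^1·Z^0.
  monomial 2·x^1·y^2 ↦ 2·X^1·Y^2·Z^0.
  monomial 1·x^1·y^1 ↦ 1·X^1·Y^1·Z^1.
  monomial -2·x^1·y^0 ↦ -2·X^1·Y^0·Z^2.
  monomial -2·x^0·y^3 ↦ -2·X^0·Y^3·Z^0.
  monomial -1·x^0·y^2 ↦ -1·X^0·Y^2·Z^1.
  monomial -1·x^0·y^1 ↦ -1·X^0·Y^1·Z^2.
  monomial 2·x^0·y^0 ↦ 2·X^0·Y^0·Z^3.
Collecting: F(X, Y, Z) = -2*X**3 + 3*X**2*Y + 2*X*Y**2 + X*Y*Z - 2*X*Z**2 - 2*Y**3 - Y**2*Z - Y*Z**2 + 2*Z**3.


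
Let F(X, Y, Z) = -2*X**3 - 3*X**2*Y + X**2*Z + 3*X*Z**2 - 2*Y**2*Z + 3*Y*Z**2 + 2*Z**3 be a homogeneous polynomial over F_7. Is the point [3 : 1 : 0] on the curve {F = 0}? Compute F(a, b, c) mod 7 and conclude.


F(3,1,0) ≡ 3 (mod 7); P is NOT on the curve.

Evaluate F(3, 1, 0) term-by-term (mod 7).
  -2*X**3 ↦ -2·27·1·1 = -54
  -3*X**2*Y ↦ -3·9·1·1 = -27
  X**2*Z ↦ 1·9·1·0 = 0
  3*X*Z**2 ↦ 3·3·1·0 = 0
  -2*Y**2*Z ↦ -2·1·1·0 = 0
  3*Y*Z**2 ↦ 3·1·1·0 = 0
  2*Z**3 ↦ 2·1·1·0 = 0
Sum: F(3, 1, 0) = (-54) + (-27) + (0) + (0) + (0) + (0) + (0) = -81.
Reducing mod 7: -81 ≡ 3 (mod 7).
Since F(a, b, c) ≡ 3 ≠ 0 (mod 7), P does NOT lie on the curve.


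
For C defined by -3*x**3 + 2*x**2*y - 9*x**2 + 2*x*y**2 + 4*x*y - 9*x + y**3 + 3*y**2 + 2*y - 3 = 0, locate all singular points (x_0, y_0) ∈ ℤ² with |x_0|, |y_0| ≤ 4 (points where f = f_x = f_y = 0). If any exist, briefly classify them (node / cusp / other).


Singular points: {(-1, 0)}; classification: cusp.

Compute partial derivatives:
  f_x = -9*x**2 + 4*x*y - 18*x + 2*y**2 + 4*y - 9.
  f_y = 2*x**2 + 4*x*y + 4*x + 3*y**2 + 6*y + 2.
Scan x_0 ∈ {−4, ..., 4}. For each x_0, f_y(x_0, y) is a polynomial in y; find its integer roots y ∈ {−4, ..., 4}, then test f_x and f at those candidates.
  x = -4: f_y(-4, y) = 3*y**2 - 10*y + 18; no integer root y with |y| ≤ 4.
  x = -3: f_y(-3, y) = 3*y**2 - 6*y + 8; no integer root y with |y| ≤ 4.
  x = -2: f_y(-2, y) = 3*y**2 - 2*y + 2; no integer root y with |y| ≤ 4.
  x = -1: f_y(-1, y) = 3*y**2 + 2*y; vanishes at y ∈ {0}. (-1, 0): f_x = 0, f = 0 — SINGULAR.
  x = 0: f_y(0, y) = 3*y**2 + 6*y + 2; no integer root y with |y| ≤ 4.
  x = 1: f_y(1, y) = 3*y**2 + 10*y + 8; vanishes at y ∈ {-2}. (1, -2): f_x = -44 ≠ 0.
  x = 2: f_y(2, y) = 3*y**2 + 14*y + 18; no integer root y with |y| ≤ 4.
  x = 3: f_y(3, y) = 3*y**2 + 18*y + 32; no integer root y with |y| ≤ 4.
  x = 4: f_y(4, y) = 3*y**2 + 22*y + 50; no integer root y with |y| ≤ 4.
Only singular point on the grid: (-1, 0).
Classify: substitute x = -1 + u, y = 0 + v and expand: f = -3*u**3 + 2*u**2*v + 2*u*v**2 + v**3 + v**2.
No constant or linear terms (consistent with a singular point). Quadratic part: v**2. Cubic part: -3*u**3 + 2*u**2*v + 2*u*v**2 + v**3.
The quadratic part v**2 is a perfect square, so there is a single (double) tangent line v = 0, i.e. y = 0. Restricting the cubic part to that line (v = 0) leaves -3*u**3 ≠ 0, so f is not divisible by v and the branch is v² ≈ 3*u**3 to lowest order — this is a cusp.
Classification: cusp.


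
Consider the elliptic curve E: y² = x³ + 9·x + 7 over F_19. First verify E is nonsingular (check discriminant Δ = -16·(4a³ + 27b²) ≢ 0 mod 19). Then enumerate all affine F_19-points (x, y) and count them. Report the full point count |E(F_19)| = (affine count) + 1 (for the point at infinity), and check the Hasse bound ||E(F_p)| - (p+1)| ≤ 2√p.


Affine points = {(0, 8), (0, 11), (1, 6), (1, 13), (3, 2), (3, 17), (5, 5), (5, 14), (6, 7), (6, 12), (9, 0), (12, 0), (17, 0), (18, 4), (18, 15)}; affine count = 15; |E(F_19)| = 16.

Discriminant check: Δ ∝ 4a³ + 27b² = 4·9³ + 27·7² = 4·729 + 27·49 ≡ 2 (mod 19). Nonzero ⇒ E is nonsingular.
For each x ∈ F_19, compute rhs = x³ + 9·x + 7 mod 19, then count y ∈ F_19 with y² ≡ rhs.
  x = 0: rhs = 7, matching y values: 8, 11 (2 points).
  x = 1: rhs = 17, matching y values: 6, 13 (2 points).
  x = 2: rhs = 14, matching y values: none (0 points).
  x = 3: rhs = 4, matching y values: 2, 17 (2 points).
  x = 4: rhs = 12, matching y values: none (0 points).
  x = 5: rhs = 6, matching y values: 5, 14 (2 points).
  x = 6: rhs = 11, matching y values: 7, 12 (2 points).
  x = 7: rhs = 14, matching y values: none (0 points).
  x = 8: rhs = 2, matching y values: none (0 points).
  x = 9: rhs = 0, matching y values: 0 (1 points).
  x = 10: rhs = 14, matching y values: none (0 points).
  x = 11: rhs = 12, matching y values: none (0 points).
  x = 12: rhs = 0, matching y values: 0 (1 points).
  x = 13: rhs = 3, matching y values: none (0 points).
  x = 14: rhs = 8, matching y values: none (0 points).
  x = 15: rhs = 2, matching y values: none (0 points).
  x = 16: rhs = 10, matching y values: none (0 points).
  x = 17: rhs = 0, matching y values: 0 (1 points).
  x = 18: rhs = 16, matching y values: 4, 15 (2 points).
Total affine count: 15.
Full point count |E(F_19)| = 15 + 1 = 16.
Hasse bound: |16 − (19+1)| = |-4| = 4 ≤ 2√19 ≈ 8.7178 ✓.


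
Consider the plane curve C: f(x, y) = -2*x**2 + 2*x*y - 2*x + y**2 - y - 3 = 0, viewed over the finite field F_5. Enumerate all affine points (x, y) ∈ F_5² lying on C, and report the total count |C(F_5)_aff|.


Affine F_5-points: {(1, 1), (1, 3), (2, 0), (2, 2), (4, 1), (4, 2)}; count = 6.

For each of the 25 pairs (x, y) ∈ F_5², evaluate f(x, y) mod 5. Record the zeros.
  x = 0: [0↦2, 1↦2, 2↦4, 3↦3, 4↦4]  zeros at y ∈ ∅
  x = 1: [0↦3, 1↦0, 2↦4, 3↦0, 4↦3]  zeros at y ∈ {1, 3}
  x = 2: [0↦0, 1↦4, 2↦0, 3↦3, 4↦3]  zeros at y ∈ {0, 2}
  x = 3: [0↦3, 1↦4, 2↦2, 3↦2, 4↦4]  zeros at y ∈ ∅
  x = 4: [0↦2, 1↦0, 2↦0, 3↦2, 4↦1]  zeros at y ∈ {1, 2}
Collecting zeros: affine points = {(1, 1), (1, 3), (2, 0), (2, 2), (4, 1), (4, 2)}.
Total count |C(F_5)_aff| = 6.


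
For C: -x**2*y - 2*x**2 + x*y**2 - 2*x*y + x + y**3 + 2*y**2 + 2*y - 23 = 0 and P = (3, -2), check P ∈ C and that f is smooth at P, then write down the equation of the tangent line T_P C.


Tangent line at P: 9*x - 21*y - 69 = 0.

Step 1: f(3, -2) = 0, so P lies on C.
Step 2: partial derivatives
  f_x(x, y) = -2*x*y - 4*x + y**2 - 2*y + 1, f_y(x, y) = -x**2 + 2*x*y - 2*x + 3*y**2 + 4*y + 2.
  f_x(P) = 9, f_y(P) = -21 (gradient nonzero, so P is smooth).
Step 3: tangent line at P: 9·(x − 3) + -21·(y − -2) = 0.
Expanding: 9*x - 21*y - 69 = 0.


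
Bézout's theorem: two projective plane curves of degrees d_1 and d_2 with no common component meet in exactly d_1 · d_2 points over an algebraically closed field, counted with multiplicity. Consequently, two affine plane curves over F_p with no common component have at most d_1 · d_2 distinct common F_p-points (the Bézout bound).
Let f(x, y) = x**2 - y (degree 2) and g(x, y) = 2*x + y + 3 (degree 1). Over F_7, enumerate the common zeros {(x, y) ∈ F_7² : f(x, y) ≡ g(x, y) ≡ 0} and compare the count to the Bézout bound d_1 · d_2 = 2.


Common zeros: ∅; count = 0; Bézout bound = 2.

deg(f) = 2, deg(g) = 1, so Bézout bound = 2.
Scan x ∈ F_7. For each x, list the y ∈ F_7 with f(x, y) ≡ 0 and those with g(x, y) ≡ 0 (mod 7); the common zeros in that column are the intersection.
  x = 0: f ≡ 0 at y ∈ {0}; g ≡ 0 at y ∈ {4}; common: ∅.
  x = 1: f ≡ 0 at y ∈ {1}; g ≡ 0 at y ∈ {2}; common: ∅.
  x = 2: f ≡ 0 at y ∈ {4}; g ≡ 0 at y ∈ {0}; common: ∅.
  x = 3: f ≡ 0 at y ∈ {2}; g ≡ 0 at y ∈ {5}; common: ∅.
  x = 4: f ≡ 0 at y ∈ {2}; g ≡ 0 at y ∈ {3}; common: ∅.
  x = 5: f ≡ 0 at y ∈ {4}; g ≡ 0 at y ∈ {1}; common: ∅.
  x = 6: f ≡ 0 at y ∈ {1}; g ≡ 0 at y ∈ {6}; common: ∅.
Collecting: common zeros = ∅, so the count is 0.
Comparison with the Bézout bound: 0 ≤ 2 = deg(f)·deg(g), as expected for curves with no common component (the affine F_7-count falls short of the bound because intersections may lie at infinity, over extension fields, or carry multiplicity).


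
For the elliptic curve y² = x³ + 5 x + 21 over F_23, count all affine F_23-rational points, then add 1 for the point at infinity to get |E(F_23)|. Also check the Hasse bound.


Affine points = {(1, 2), (1, 21), (2, 4), (2, 19), (4, 6), (4, 17), (7, 10), (7, 13), (9, 6), (9, 17), (10, 6), (10, 17), (11, 2), (11, 21), (13, 11), (13, 12), (14, 11), (14, 12), (18, 3), (18, 20), (19, 11), (19, 12), (20, 5), (20, 18), (21, 7), (21, 16)}; affine count = 26; |E(F_23)| = 27.

Discriminant check: Δ ∝ 4a³ + 27b² = 4·5³ + 27·21² = 4·125 + 27·441 ≡ 10 (mod 23). Nonzero ⇒ E is nonsingular.
For each x ∈ F_23, compute rhs = x³ + 5·x + 21 mod 23, then count y ∈ F_23 with y² ≡ rhs.
  x = 0: rhs = 21, matching y values: none (0 points).
  x = 1: rhs = 4, matching y values: 2, 21 (2 points).
  x = 2: rhs = 16, matching y values: 4, 19 (2 points).
  x = 3: rhs = 17, matching y values: none (0 points).
  x = 4: rhs = 13, matching y values: 6, 17 (2 points).
  x = 5: rhs = 10, matching y values: none (0 points).
  x = 6: rhs = 14, matching y values: none (0 points).
  x = 7: rhs = 8, matching y values: 10, 13 (2 points).
  x = 8: rhs = 21, matching y values: none (0 points).
  x = 9: rhs = 13, matching y values: 6, 17 (2 points).
  x = 10: rhs = 13, matching y values: 6, 17 (2 points).
  x = 11: rhs = 4, matching y values: 2, 21 (2 points).
  x = 12: rhs = 15, matching y values: none (0 points).
  x = 13: rhs = 6, matching y values: 11, 12 (2 points).
  x = 14: rhs = 6, matching y values: 11, 12 (2 points).
  x = 15: rhs = 21, matching y values: none (0 points).
  x = 16: rhs = 11, matching y values: none (0 points).
  x = 17: rhs = 5, matching y values: none (0 points).
  x = 18: rhs = 9, matching y values: 3, 20 (2 points).
  x = 19: rhs = 6, matching y values: 11, 12 (2 points).
  x = 20: rhs = 2, matching y values: 5, 18 (2 points).
  x = 21: rhs = 3, matching y values: 7, 16 (2 points).
  x = 22: rhs = 15, matching y values: none (0 points).
Total affine count: 26.
Full point count |E(F_23)| = 26 + 1 = 27.
Hasse bound: |27 − (23+1)| = |3| = 3 ≤ 2√23 ≈ 9.5917 ✓.


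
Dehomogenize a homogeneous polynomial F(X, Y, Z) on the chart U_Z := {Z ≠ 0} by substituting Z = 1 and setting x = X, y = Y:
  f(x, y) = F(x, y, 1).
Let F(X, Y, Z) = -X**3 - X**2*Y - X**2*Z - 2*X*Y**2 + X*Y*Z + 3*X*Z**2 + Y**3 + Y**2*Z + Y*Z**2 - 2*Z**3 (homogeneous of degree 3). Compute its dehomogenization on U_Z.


f(x, y) = -x**3 - x**2*y - x**2 - 2*x*y**2 + x*y + 3*x + y**3 + y**2 + y - 2

On U_Z we set Z = 1. Each monomial c·X^i·Y^j·Z^k in F becomes c·x^i·y^j·1^k = c·x^i·y^j.
Substituting Z = 1: F(X, Y, 1) = -x**3 - x**2*y - x**2 - 2*x*y**2 + x*y + 3*x + y**3 + y**2 + y - 2.
Note: deg(f) ≤ deg(F) = 3; strict inequality happens when F is divisible by Z (lost terms).


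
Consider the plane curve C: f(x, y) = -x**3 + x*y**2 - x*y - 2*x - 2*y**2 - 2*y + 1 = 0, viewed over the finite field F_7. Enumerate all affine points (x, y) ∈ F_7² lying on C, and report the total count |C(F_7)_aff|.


Affine F_7-points: {(1, 5), (1, 6), (2, 6), (4, 4), (4, 6), (6, 1)}; count = 6.

For each of the 49 pairs (x, y) ∈ F_7², evaluate f(x, y) mod 7. Record the zeros.
  x = 0: [0↦1, 1↦4, 2↦3, 3↦5, 4↦3, 5↦4, 6↦1]  zeros at y ∈ ∅
  x = 1: [0↦5, 1↦1, 2↦2, 3↦1, 4↦5, 5↦0, 6↦0]  zeros at y ∈ {5, 6}
  x = 2: [0↦3, 1↦6, 2↦2, 3↦5, 4↦1, 5↦4, 6↦0]  zeros at y ∈ {6}
  x = 3: [0↦3, 1↦6, 2↦4, 3↦4, 4↦6, 5↦3, 6↦2]  zeros at y ∈ ∅
  x = 4: [0↦6, 1↦2, 2↦2, 3↦6, 4↦0, 5↦5, 6↦0]  zeros at y ∈ {4, 6}
  x = 5: [0↦6, 1↦2, 2↦4, 3↦5, 4↦5, 5↦4, 6↦2]  zeros at y ∈ ∅
  x = 6: [0↦4, 1↦0, 2↦4, 3↦2, 4↦1, 5↦1, 6↦2]  zeros at y ∈ {1}
Collecting zeros: affine points = {(1, 5), (1, 6), (2, 6), (4, 4), (4, 6), (6, 1)}.
Total count |C(F_7)_aff| = 6.


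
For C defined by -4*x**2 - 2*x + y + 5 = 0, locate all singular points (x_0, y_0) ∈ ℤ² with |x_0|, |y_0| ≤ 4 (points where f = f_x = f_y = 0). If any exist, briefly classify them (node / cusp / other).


No singular points in the scanned grid; C is smooth there.

Compute partial derivatives:
  f_x = -8*x - 2.
  f_y = 1.
f_y = 1 is a nonzero constant, so f_y never vanishes: no point (x, y) can satisfy f = f_x = f_y = 0. In particular no (x, y) ∈ {−4, ..., 4}² is singular; the curve is smooth.


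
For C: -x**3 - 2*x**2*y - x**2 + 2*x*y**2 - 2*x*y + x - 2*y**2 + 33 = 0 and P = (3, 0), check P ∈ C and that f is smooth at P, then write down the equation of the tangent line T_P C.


Tangent line at P: -32*x - 24*y + 96 = 0.

Step 1: f(3, 0) = 0, so P lies on C.
Step 2: partial derivatives
  f_x(x, y) = -3*x**2 - 4*x*y - 2*x + 2*y**2 - 2*y + 1, f_y(x, y) = -2*x**2 + 4*x*y - 2*x - 4*y.
  f_x(P) = -32, f_y(P) = -24 (gradient nonzero, so P is smooth).
Step 3: tangent line at P: -32·(x − 3) + -24·(y − 0) = 0.
Expanding: -32*x - 24*y + 96 = 0.


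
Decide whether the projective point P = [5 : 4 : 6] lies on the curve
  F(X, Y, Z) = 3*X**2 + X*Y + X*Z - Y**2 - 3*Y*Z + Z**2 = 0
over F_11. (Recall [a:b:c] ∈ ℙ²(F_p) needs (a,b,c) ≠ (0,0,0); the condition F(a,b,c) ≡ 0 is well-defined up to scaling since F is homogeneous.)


F(5,4,6) ≡ 7 (mod 11); P is NOT on the curve.

Evaluate F(5, 4, 6) term-by-term (mod 11).
  3*X**2 ↦ 3·25·1·1 = 75
  X*Y ↦ 1·5·4·1 = 20
  X*Z ↦ 1·5·1·6 = 30
  -Y**2 ↦ -1·1·16·1 = -16
  -3*Y*Z ↦ -3·1·4·6 = -72
  Z**2 ↦ 1·1·1·36 = 36
Sum: F(5, 4, 6) = (75) + (20) + (30) + (-16) + (-72) + (36) = 73.
Reducing mod 11: 73 ≡ 7 (mod 11).
Since F(a, b, c) ≡ 7 ≠ 0 (mod 11), P does NOT lie on the curve.


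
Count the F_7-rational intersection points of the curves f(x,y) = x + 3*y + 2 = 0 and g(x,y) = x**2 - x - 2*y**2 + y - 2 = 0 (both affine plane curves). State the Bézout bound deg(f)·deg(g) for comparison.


Common zeros: {(4, 5)}; count = 1; Bézout bound = 2.

deg(f) = 1, deg(g) = 2, so Bézout bound = 2.
Scan x ∈ F_7. For each x, list the y ∈ F_7 with f(x, y) ≡ 0 and those with g(x, y) ≡ 0 (mod 7); the common zeros in that column are the intersection.
  x = 0: f ≡ 0 at y ∈ {4}; g ≡ 0 at y ∈ ∅; common: ∅.
  x = 1: f ≡ 0 at y ∈ {6}; g ≡ 0 at y ∈ ∅; common: ∅.
  x = 2: f ≡ 0 at y ∈ {1}; g ≡ 0 at y ∈ {0, 4}; common: ∅.
  x = 3: f ≡ 0 at y ∈ {3}; g ≡ 0 at y ∈ ∅; common: ∅.
  x = 4: f ≡ 0 at y ∈ {5}; g ≡ 0 at y ∈ {5, 6}; common: {5}.
  x = 5: f ≡ 0 at y ∈ {0}; g ≡ 0 at y ∈ ∅; common: ∅.
  x = 6: f ≡ 0 at y ∈ {2}; g ≡ 0 at y ∈ {0, 4}; common: ∅.
Collecting: common zeros = {(4, 5)}, so the count is 1.
Comparison with the Bézout bound: 1 ≤ 2 = deg(f)·deg(g), as expected for curves with no common component (the affine F_7-count falls short of the bound because intersections may lie at infinity, over extension fields, or carry multiplicity).


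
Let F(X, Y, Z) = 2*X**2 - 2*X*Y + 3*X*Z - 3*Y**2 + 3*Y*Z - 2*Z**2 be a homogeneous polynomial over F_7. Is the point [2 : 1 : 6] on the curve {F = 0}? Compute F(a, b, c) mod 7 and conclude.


F(2,1,6) ≡ 4 (mod 7); P is NOT on the curve.

Evaluate F(2, 1, 6) term-by-term (mod 7).
  2*X**2 ↦ 2·4·1·1 = 8
  -2*X*Y ↦ -2·2·1·1 = -4
  3*X*Z ↦ 3·2·1·6 = 36
  -3*Y**2 ↦ -3·1·1·1 = -3
  3*Y*Z ↦ 3·1·1·6 = 18
  -2*Z**2 ↦ -2·1·1·36 = -72
Sum: F(2, 1, 6) = (8) + (-4) + (36) + (-3) + (18) + (-72) = -17.
Reducing mod 7: -17 ≡ 4 (mod 7).
Since F(a, b, c) ≡ 4 ≠ 0 (mod 7), P does NOT lie on the curve.


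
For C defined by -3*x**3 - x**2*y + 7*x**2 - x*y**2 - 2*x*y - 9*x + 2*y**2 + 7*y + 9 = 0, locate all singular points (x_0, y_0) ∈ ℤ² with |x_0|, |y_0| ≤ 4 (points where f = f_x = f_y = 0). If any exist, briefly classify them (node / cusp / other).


Singular points: {(1, -2)}; classification: cusp.

Compute partial derivatives:
  f_x = -9*x**2 - 2*x*y + 14*x - y**2 - 2*y - 9.
  f_y = -x**2 - 2*x*y - 2*x + 4*y + 7.
Scan x_0 ∈ {−4, ..., 4}. For each x_0, f_y(x_0, y) is a polynomial in y; find its integer roots y ∈ {−4, ..., 4}, then test f_x and f at those candidates.
  x = -4: f_y(-4, y) = 12*y - 1; no integer root y with |y| ≤ 4.
  x = -3: f_y(-3, y) = 10*y + 4; no integer root y with |y| ≤ 4.
  x = -2: f_y(-2, y) = 8*y + 7; no integer root y with |y| ≤ 4.
  x = -1: f_y(-1, y) = 6*y + 8; no integer root y with |y| ≤ 4.
  x = 0: f_y(0, y) = 4*y + 7; no integer root y with |y| ≤ 4.
  x = 1: f_y(1, y) = 2*y + 4; vanishes at y ∈ {-2}. (1, -2): f_x = 0, f = 0 — SINGULAR.
  x = 2: f_y(2, y) = -1; no integer root y with |y| ≤ 4.
  x = 3: f_y(3, y) = -2*y - 8; vanishes at y ∈ {-4}. (3, -4): f_x = -32 ≠ 0.
  x = 4: f_y(4, y) = -4*y - 17; no integer root y with |y| ≤ 4.
Only singular point on the grid: (1, -2).
Classify: substitute x = 1 + u, y = -2 + v and expand: f = -3*u**3 - u**2*v - u*v**2 + v**2.
No constant or linear terms (consistent with a singular point). Quadratic part: v**2. Cubic part: -3*u**3 - u**2*v - u*v**2.
The quadratic part v**2 is a perfect square, so there is a single (double) tangent line v = 0, i.e. y = -2. Restricting the cubic part to that line (v = 0) leaves -3*u**3 ≠ 0, so f is not divisible by v and the branch is v² ≈ 3*u**3 to lowest order — this is a cusp.
Classification: cusp.


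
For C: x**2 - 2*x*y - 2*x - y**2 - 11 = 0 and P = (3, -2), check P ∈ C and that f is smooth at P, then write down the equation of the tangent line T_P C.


Tangent line at P: 8*x - 2*y - 28 = 0.

Step 1: f(3, -2) = 0, so P lies on C.
Step 2: partial derivatives
  f_x(x, y) = 2*x - 2*y - 2, f_y(x, y) = -2*x - 2*y.
  f_x(P) = 8, f_y(P) = -2 (gradient nonzero, so P is smooth).
Step 3: tangent line at P: 8·(x − 3) + -2·(y − -2) = 0.
Expanding: 8*x - 2*y - 28 = 0.


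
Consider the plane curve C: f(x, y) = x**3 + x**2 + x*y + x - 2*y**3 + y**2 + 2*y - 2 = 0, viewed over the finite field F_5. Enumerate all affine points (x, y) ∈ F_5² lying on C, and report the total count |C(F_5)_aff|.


Affine F_5-points: {(0, 2), (1, 2), (1, 3), (2, 1), (3, 2), (3, 4), (4, 3)}; count = 7.

For each of the 25 pairs (x, y) ∈ F_5², evaluate f(x, y) mod 5. Record the zeros.
  x = 0: [0↦3, 1↦4, 2↦0, 3↦4, 4↦4]  zeros at y ∈ {2}
  x = 1: [0↦1, 1↦3, 2↦0, 3↦0, 4↦1]  zeros at y ∈ {2, 3}
  x = 2: [0↦2, 1↦0, 2↦3, 3↦4, 4↦1]  zeros at y ∈ {1}
  x = 3: [0↦2, 1↦1, 2↦0, 3↦2, 4↦0]  zeros at y ∈ {2, 4}
  x = 4: [0↦2, 1↦2, 2↦2, 3↦0, 4↦4]  zeros at y ∈ {3}
Collecting zeros: affine points = {(0, 2), (1, 2), (1, 3), (2, 1), (3, 2), (3, 4), (4, 3)}.
Total count |C(F_5)_aff| = 7.


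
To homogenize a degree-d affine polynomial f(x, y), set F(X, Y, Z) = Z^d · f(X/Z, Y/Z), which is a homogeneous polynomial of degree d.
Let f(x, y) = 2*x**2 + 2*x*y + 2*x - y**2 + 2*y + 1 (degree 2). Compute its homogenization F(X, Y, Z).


F(X, Y, Z) = 2*X**2 + 2*X*Y + 2*X*Z - Y**2 + 2*Y*Z + Z**2

deg(f) = 2.
Substitute x = X/Z, y = Y/Z into f, then multiply by Z^2.
  monomial 2·x^2·y^0 ↦ 2·X^2·Y^0·Z^0.
  monomial 2·x^1·y^1 ↦ 2·X^1·Y^1·Z^0.
  monomial 2·x^1·y^0 ↦ 2·X^1·Y^0·Z^1.
  monomial -1·x^0·y^2 ↦ -1·X^0·Y^2·Z^0.
  monomial 2·x^0·y^1 ↦ 2·X^0·Y^1·Z^1.
  monomial 1·x^0·y^0 ↦ 1·X^0·Y^0·Z^2.
Collecting: F(X, Y, Z) = 2*X**2 + 2*X*Y + 2*X*Z - Y**2 + 2*Y*Z + Z**2.


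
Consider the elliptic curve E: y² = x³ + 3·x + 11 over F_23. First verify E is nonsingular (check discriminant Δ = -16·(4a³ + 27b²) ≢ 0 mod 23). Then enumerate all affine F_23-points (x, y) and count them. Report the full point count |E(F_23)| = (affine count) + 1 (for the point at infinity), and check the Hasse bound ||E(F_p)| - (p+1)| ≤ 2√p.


Affine points = {(2, 5), (2, 18), (3, 1), (3, 22), (4, 8), (4, 15), (5, 6), (5, 17), (8, 8), (8, 15), (9, 10), (9, 13), (10, 11), (10, 12), (11, 8), (11, 15), (12, 2), (12, 21), (13, 4), (13, 19), (15, 2), (15, 21), (18, 3), (18, 20), (19, 2), (19, 21)}; affine count = 26; |E(F_23)| = 27.

Discriminant check: Δ ∝ 4a³ + 27b² = 4·3³ + 27·11² = 4·27 + 27·121 ≡ 17 (mod 23). Nonzero ⇒ E is nonsingular.
For each x ∈ F_23, compute rhs = x³ + 3·x + 11 mod 23, then count y ∈ F_23 with y² ≡ rhs.
  x = 0: rhs = 11, matching y values: none (0 points).
  x = 1: rhs = 15, matching y values: none (0 points).
  x = 2: rhs = 2, matching y values: 5, 18 (2 points).
  x = 3: rhs = 1, matching y values: 1, 22 (2 points).
  x = 4: rhs = 18, matching y values: 8, 15 (2 points).
  x = 5: rhs = 13, matching y values: 6, 17 (2 points).
  x = 6: rhs = 15, matching y values: none (0 points).
  x = 7: rhs = 7, matching y values: none (0 points).
  x = 8: rhs = 18, matching y values: 8, 15 (2 points).
  x = 9: rhs = 8, matching y values: 10, 13 (2 points).
  x = 10: rhs = 6, matching y values: 11, 12 (2 points).
  x = 11: rhs = 18, matching y values: 8, 15 (2 points).
  x = 12: rhs = 4, matching y values: 2, 21 (2 points).
  x = 13: rhs = 16, matching y values: 4, 19 (2 points).
  x = 14: rhs = 14, matching y values: none (0 points).
  x = 15: rhs = 4, matching y values: 2, 21 (2 points).
  x = 16: rhs = 15, matching y values: none (0 points).
  x = 17: rhs = 7, matching y values: none (0 points).
  x = 18: rhs = 9, matching y values: 3, 20 (2 points).
  x = 19: rhs = 4, matching y values: 2, 21 (2 points).
  x = 20: rhs = 21, matching y values: none (0 points).
  x = 21: rhs = 20, matching y values: none (0 points).
  x = 22: rhs = 7, matching y values: none (0 points).
Total affine count: 26.
Full point count |E(F_23)| = 26 + 1 = 27.
Hasse bound: |27 − (23+1)| = |3| = 3 ≤ 2√23 ≈ 9.5917 ✓.
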